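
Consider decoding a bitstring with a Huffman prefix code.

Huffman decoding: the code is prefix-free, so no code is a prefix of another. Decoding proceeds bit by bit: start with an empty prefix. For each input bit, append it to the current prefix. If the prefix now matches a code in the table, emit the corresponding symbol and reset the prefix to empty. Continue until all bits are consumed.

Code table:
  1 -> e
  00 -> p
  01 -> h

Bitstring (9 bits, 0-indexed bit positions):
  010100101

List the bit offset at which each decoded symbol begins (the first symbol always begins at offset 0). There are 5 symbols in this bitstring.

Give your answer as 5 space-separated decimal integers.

Bit 0: prefix='0' (no match yet)
Bit 1: prefix='01' -> emit 'h', reset
Bit 2: prefix='0' (no match yet)
Bit 3: prefix='01' -> emit 'h', reset
Bit 4: prefix='0' (no match yet)
Bit 5: prefix='00' -> emit 'p', reset
Bit 6: prefix='1' -> emit 'e', reset
Bit 7: prefix='0' (no match yet)
Bit 8: prefix='01' -> emit 'h', reset

Answer: 0 2 4 6 7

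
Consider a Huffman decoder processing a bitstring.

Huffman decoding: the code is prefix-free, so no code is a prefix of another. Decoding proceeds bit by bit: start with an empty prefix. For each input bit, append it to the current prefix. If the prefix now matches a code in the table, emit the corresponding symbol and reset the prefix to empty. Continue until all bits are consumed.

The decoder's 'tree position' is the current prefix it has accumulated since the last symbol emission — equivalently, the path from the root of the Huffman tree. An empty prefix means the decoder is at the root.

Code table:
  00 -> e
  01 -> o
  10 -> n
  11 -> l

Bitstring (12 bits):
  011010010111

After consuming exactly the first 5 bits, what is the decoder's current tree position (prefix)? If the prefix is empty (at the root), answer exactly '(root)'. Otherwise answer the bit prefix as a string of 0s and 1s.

Answer: 1

Derivation:
Bit 0: prefix='0' (no match yet)
Bit 1: prefix='01' -> emit 'o', reset
Bit 2: prefix='1' (no match yet)
Bit 3: prefix='10' -> emit 'n', reset
Bit 4: prefix='1' (no match yet)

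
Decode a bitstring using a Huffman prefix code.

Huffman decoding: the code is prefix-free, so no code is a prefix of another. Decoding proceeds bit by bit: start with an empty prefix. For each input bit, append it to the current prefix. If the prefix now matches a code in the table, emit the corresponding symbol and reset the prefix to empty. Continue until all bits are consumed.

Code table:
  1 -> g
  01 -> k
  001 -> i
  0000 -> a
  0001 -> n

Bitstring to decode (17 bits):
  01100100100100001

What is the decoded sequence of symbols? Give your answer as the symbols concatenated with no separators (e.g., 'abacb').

Bit 0: prefix='0' (no match yet)
Bit 1: prefix='01' -> emit 'k', reset
Bit 2: prefix='1' -> emit 'g', reset
Bit 3: prefix='0' (no match yet)
Bit 4: prefix='00' (no match yet)
Bit 5: prefix='001' -> emit 'i', reset
Bit 6: prefix='0' (no match yet)
Bit 7: prefix='00' (no match yet)
Bit 8: prefix='001' -> emit 'i', reset
Bit 9: prefix='0' (no match yet)
Bit 10: prefix='00' (no match yet)
Bit 11: prefix='001' -> emit 'i', reset
Bit 12: prefix='0' (no match yet)
Bit 13: prefix='00' (no match yet)
Bit 14: prefix='000' (no match yet)
Bit 15: prefix='0000' -> emit 'a', reset
Bit 16: prefix='1' -> emit 'g', reset

Answer: kgiiiag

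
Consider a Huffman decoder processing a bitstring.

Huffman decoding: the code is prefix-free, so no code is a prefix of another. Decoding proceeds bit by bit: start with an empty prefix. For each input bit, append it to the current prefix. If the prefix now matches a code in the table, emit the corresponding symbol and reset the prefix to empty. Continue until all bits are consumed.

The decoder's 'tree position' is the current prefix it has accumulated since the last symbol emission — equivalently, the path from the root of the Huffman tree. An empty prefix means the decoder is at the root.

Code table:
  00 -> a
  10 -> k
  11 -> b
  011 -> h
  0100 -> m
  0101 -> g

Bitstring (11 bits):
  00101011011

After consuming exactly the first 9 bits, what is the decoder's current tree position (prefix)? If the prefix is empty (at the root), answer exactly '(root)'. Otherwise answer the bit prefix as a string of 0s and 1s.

Bit 0: prefix='0' (no match yet)
Bit 1: prefix='00' -> emit 'a', reset
Bit 2: prefix='1' (no match yet)
Bit 3: prefix='10' -> emit 'k', reset
Bit 4: prefix='1' (no match yet)
Bit 5: prefix='10' -> emit 'k', reset
Bit 6: prefix='1' (no match yet)
Bit 7: prefix='11' -> emit 'b', reset
Bit 8: prefix='0' (no match yet)

Answer: 0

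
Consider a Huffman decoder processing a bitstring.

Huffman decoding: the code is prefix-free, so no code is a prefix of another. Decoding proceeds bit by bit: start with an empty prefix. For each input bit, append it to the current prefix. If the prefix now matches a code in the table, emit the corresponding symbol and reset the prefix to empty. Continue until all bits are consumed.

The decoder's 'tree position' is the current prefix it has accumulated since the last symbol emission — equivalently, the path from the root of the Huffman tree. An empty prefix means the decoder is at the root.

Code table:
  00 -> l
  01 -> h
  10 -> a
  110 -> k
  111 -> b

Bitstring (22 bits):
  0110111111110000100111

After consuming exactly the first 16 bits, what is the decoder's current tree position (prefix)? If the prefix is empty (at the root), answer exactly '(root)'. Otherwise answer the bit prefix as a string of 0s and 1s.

Answer: 0

Derivation:
Bit 0: prefix='0' (no match yet)
Bit 1: prefix='01' -> emit 'h', reset
Bit 2: prefix='1' (no match yet)
Bit 3: prefix='10' -> emit 'a', reset
Bit 4: prefix='1' (no match yet)
Bit 5: prefix='11' (no match yet)
Bit 6: prefix='111' -> emit 'b', reset
Bit 7: prefix='1' (no match yet)
Bit 8: prefix='11' (no match yet)
Bit 9: prefix='111' -> emit 'b', reset
Bit 10: prefix='1' (no match yet)
Bit 11: prefix='11' (no match yet)
Bit 12: prefix='110' -> emit 'k', reset
Bit 13: prefix='0' (no match yet)
Bit 14: prefix='00' -> emit 'l', reset
Bit 15: prefix='0' (no match yet)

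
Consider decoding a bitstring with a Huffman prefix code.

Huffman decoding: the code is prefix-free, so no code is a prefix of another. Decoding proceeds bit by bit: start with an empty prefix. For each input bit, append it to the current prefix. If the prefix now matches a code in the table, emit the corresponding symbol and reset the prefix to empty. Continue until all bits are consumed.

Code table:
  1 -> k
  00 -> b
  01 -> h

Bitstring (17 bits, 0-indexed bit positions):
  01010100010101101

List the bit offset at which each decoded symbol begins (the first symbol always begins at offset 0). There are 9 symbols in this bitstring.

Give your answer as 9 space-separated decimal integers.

Answer: 0 2 4 6 8 10 12 14 15

Derivation:
Bit 0: prefix='0' (no match yet)
Bit 1: prefix='01' -> emit 'h', reset
Bit 2: prefix='0' (no match yet)
Bit 3: prefix='01' -> emit 'h', reset
Bit 4: prefix='0' (no match yet)
Bit 5: prefix='01' -> emit 'h', reset
Bit 6: prefix='0' (no match yet)
Bit 7: prefix='00' -> emit 'b', reset
Bit 8: prefix='0' (no match yet)
Bit 9: prefix='01' -> emit 'h', reset
Bit 10: prefix='0' (no match yet)
Bit 11: prefix='01' -> emit 'h', reset
Bit 12: prefix='0' (no match yet)
Bit 13: prefix='01' -> emit 'h', reset
Bit 14: prefix='1' -> emit 'k', reset
Bit 15: prefix='0' (no match yet)
Bit 16: prefix='01' -> emit 'h', reset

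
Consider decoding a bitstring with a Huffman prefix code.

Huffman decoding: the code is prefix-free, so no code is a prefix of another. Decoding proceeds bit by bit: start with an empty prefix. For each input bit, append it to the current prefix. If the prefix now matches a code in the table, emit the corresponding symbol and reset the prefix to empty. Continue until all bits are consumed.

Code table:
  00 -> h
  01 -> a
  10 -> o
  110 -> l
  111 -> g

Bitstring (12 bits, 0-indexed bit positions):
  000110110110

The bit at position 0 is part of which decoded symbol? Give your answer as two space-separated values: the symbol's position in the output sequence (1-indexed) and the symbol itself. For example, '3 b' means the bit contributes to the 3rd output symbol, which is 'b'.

Bit 0: prefix='0' (no match yet)
Bit 1: prefix='00' -> emit 'h', reset
Bit 2: prefix='0' (no match yet)
Bit 3: prefix='01' -> emit 'a', reset
Bit 4: prefix='1' (no match yet)

Answer: 1 h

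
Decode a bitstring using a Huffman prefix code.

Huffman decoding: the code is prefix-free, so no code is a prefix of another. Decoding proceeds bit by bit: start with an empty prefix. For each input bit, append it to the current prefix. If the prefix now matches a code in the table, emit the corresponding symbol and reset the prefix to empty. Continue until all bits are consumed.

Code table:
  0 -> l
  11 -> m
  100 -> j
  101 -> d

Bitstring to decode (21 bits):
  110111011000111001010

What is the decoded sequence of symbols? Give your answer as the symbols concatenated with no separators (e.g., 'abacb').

Answer: mlmdjlmjdl

Derivation:
Bit 0: prefix='1' (no match yet)
Bit 1: prefix='11' -> emit 'm', reset
Bit 2: prefix='0' -> emit 'l', reset
Bit 3: prefix='1' (no match yet)
Bit 4: prefix='11' -> emit 'm', reset
Bit 5: prefix='1' (no match yet)
Bit 6: prefix='10' (no match yet)
Bit 7: prefix='101' -> emit 'd', reset
Bit 8: prefix='1' (no match yet)
Bit 9: prefix='10' (no match yet)
Bit 10: prefix='100' -> emit 'j', reset
Bit 11: prefix='0' -> emit 'l', reset
Bit 12: prefix='1' (no match yet)
Bit 13: prefix='11' -> emit 'm', reset
Bit 14: prefix='1' (no match yet)
Bit 15: prefix='10' (no match yet)
Bit 16: prefix='100' -> emit 'j', reset
Bit 17: prefix='1' (no match yet)
Bit 18: prefix='10' (no match yet)
Bit 19: prefix='101' -> emit 'd', reset
Bit 20: prefix='0' -> emit 'l', reset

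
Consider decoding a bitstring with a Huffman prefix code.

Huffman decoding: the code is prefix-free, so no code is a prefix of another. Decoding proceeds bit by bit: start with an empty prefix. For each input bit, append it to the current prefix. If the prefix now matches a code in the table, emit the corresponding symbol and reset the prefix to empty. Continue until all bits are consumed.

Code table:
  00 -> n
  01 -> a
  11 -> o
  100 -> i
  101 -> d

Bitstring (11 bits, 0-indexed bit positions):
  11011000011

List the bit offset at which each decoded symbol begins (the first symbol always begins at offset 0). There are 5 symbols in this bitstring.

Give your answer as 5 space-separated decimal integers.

Bit 0: prefix='1' (no match yet)
Bit 1: prefix='11' -> emit 'o', reset
Bit 2: prefix='0' (no match yet)
Bit 3: prefix='01' -> emit 'a', reset
Bit 4: prefix='1' (no match yet)
Bit 5: prefix='10' (no match yet)
Bit 6: prefix='100' -> emit 'i', reset
Bit 7: prefix='0' (no match yet)
Bit 8: prefix='00' -> emit 'n', reset
Bit 9: prefix='1' (no match yet)
Bit 10: prefix='11' -> emit 'o', reset

Answer: 0 2 4 7 9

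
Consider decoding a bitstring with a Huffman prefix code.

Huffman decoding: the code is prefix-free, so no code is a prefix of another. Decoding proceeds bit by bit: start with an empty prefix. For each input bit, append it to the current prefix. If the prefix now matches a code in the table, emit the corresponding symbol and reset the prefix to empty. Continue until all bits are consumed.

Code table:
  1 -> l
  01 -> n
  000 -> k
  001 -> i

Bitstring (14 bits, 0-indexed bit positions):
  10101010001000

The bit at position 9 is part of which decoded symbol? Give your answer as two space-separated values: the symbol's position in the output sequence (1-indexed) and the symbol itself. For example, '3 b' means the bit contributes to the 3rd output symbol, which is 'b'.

Answer: 5 k

Derivation:
Bit 0: prefix='1' -> emit 'l', reset
Bit 1: prefix='0' (no match yet)
Bit 2: prefix='01' -> emit 'n', reset
Bit 3: prefix='0' (no match yet)
Bit 4: prefix='01' -> emit 'n', reset
Bit 5: prefix='0' (no match yet)
Bit 6: prefix='01' -> emit 'n', reset
Bit 7: prefix='0' (no match yet)
Bit 8: prefix='00' (no match yet)
Bit 9: prefix='000' -> emit 'k', reset
Bit 10: prefix='1' -> emit 'l', reset
Bit 11: prefix='0' (no match yet)
Bit 12: prefix='00' (no match yet)
Bit 13: prefix='000' -> emit 'k', reset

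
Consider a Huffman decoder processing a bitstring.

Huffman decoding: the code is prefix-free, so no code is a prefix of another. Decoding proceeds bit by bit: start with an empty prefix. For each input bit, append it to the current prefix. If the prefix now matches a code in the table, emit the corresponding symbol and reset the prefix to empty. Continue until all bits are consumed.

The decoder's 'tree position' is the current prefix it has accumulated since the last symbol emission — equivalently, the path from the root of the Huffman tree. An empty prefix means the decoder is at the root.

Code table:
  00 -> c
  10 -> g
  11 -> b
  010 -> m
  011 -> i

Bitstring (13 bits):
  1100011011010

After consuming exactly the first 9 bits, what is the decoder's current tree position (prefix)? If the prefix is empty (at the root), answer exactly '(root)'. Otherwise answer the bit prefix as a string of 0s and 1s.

Bit 0: prefix='1' (no match yet)
Bit 1: prefix='11' -> emit 'b', reset
Bit 2: prefix='0' (no match yet)
Bit 3: prefix='00' -> emit 'c', reset
Bit 4: prefix='0' (no match yet)
Bit 5: prefix='01' (no match yet)
Bit 6: prefix='011' -> emit 'i', reset
Bit 7: prefix='0' (no match yet)
Bit 8: prefix='01' (no match yet)

Answer: 01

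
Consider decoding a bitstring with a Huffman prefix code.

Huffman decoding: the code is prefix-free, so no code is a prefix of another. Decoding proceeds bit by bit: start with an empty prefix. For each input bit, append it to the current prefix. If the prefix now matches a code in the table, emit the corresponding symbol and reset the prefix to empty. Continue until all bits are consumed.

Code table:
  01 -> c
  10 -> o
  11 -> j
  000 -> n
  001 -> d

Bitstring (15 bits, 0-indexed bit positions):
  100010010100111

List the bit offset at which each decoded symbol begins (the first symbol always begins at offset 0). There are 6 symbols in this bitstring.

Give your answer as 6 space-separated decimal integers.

Answer: 0 2 5 8 10 13

Derivation:
Bit 0: prefix='1' (no match yet)
Bit 1: prefix='10' -> emit 'o', reset
Bit 2: prefix='0' (no match yet)
Bit 3: prefix='00' (no match yet)
Bit 4: prefix='001' -> emit 'd', reset
Bit 5: prefix='0' (no match yet)
Bit 6: prefix='00' (no match yet)
Bit 7: prefix='001' -> emit 'd', reset
Bit 8: prefix='0' (no match yet)
Bit 9: prefix='01' -> emit 'c', reset
Bit 10: prefix='0' (no match yet)
Bit 11: prefix='00' (no match yet)
Bit 12: prefix='001' -> emit 'd', reset
Bit 13: prefix='1' (no match yet)
Bit 14: prefix='11' -> emit 'j', reset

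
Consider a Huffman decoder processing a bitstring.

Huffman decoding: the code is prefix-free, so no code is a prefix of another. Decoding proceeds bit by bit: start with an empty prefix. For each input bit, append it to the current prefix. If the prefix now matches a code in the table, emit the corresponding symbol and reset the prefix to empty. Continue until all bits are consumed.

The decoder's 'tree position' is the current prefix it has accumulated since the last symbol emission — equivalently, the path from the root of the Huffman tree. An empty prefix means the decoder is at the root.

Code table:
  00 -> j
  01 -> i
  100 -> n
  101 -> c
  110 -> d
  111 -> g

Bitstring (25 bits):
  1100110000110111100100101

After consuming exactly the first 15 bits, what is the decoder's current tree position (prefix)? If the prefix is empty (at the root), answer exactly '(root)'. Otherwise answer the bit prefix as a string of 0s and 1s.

Answer: 11

Derivation:
Bit 0: prefix='1' (no match yet)
Bit 1: prefix='11' (no match yet)
Bit 2: prefix='110' -> emit 'd', reset
Bit 3: prefix='0' (no match yet)
Bit 4: prefix='01' -> emit 'i', reset
Bit 5: prefix='1' (no match yet)
Bit 6: prefix='10' (no match yet)
Bit 7: prefix='100' -> emit 'n', reset
Bit 8: prefix='0' (no match yet)
Bit 9: prefix='00' -> emit 'j', reset
Bit 10: prefix='1' (no match yet)
Bit 11: prefix='11' (no match yet)
Bit 12: prefix='110' -> emit 'd', reset
Bit 13: prefix='1' (no match yet)
Bit 14: prefix='11' (no match yet)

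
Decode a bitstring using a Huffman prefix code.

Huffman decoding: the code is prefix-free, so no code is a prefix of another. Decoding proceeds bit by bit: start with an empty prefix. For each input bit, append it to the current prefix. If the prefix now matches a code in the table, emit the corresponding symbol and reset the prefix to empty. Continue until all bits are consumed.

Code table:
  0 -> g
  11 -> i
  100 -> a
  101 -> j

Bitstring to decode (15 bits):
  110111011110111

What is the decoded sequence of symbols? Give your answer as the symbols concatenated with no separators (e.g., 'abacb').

Bit 0: prefix='1' (no match yet)
Bit 1: prefix='11' -> emit 'i', reset
Bit 2: prefix='0' -> emit 'g', reset
Bit 3: prefix='1' (no match yet)
Bit 4: prefix='11' -> emit 'i', reset
Bit 5: prefix='1' (no match yet)
Bit 6: prefix='10' (no match yet)
Bit 7: prefix='101' -> emit 'j', reset
Bit 8: prefix='1' (no match yet)
Bit 9: prefix='11' -> emit 'i', reset
Bit 10: prefix='1' (no match yet)
Bit 11: prefix='10' (no match yet)
Bit 12: prefix='101' -> emit 'j', reset
Bit 13: prefix='1' (no match yet)
Bit 14: prefix='11' -> emit 'i', reset

Answer: igijiji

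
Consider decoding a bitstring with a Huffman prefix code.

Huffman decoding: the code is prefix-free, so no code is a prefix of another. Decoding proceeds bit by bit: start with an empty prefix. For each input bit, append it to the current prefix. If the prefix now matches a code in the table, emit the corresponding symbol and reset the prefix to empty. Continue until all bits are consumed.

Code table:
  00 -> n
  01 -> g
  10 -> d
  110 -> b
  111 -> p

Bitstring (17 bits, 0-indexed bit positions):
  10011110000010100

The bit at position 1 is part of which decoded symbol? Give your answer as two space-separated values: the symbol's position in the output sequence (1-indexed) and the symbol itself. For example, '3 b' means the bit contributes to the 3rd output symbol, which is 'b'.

Answer: 1 d

Derivation:
Bit 0: prefix='1' (no match yet)
Bit 1: prefix='10' -> emit 'd', reset
Bit 2: prefix='0' (no match yet)
Bit 3: prefix='01' -> emit 'g', reset
Bit 4: prefix='1' (no match yet)
Bit 5: prefix='11' (no match yet)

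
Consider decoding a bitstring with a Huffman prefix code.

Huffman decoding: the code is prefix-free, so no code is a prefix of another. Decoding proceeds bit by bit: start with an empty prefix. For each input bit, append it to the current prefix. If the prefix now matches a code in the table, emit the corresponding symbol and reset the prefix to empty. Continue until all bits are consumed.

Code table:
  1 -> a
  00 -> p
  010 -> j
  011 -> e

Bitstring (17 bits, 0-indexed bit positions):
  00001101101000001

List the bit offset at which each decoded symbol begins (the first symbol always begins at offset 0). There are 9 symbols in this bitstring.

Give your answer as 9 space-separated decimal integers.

Bit 0: prefix='0' (no match yet)
Bit 1: prefix='00' -> emit 'p', reset
Bit 2: prefix='0' (no match yet)
Bit 3: prefix='00' -> emit 'p', reset
Bit 4: prefix='1' -> emit 'a', reset
Bit 5: prefix='1' -> emit 'a', reset
Bit 6: prefix='0' (no match yet)
Bit 7: prefix='01' (no match yet)
Bit 8: prefix='011' -> emit 'e', reset
Bit 9: prefix='0' (no match yet)
Bit 10: prefix='01' (no match yet)
Bit 11: prefix='010' -> emit 'j', reset
Bit 12: prefix='0' (no match yet)
Bit 13: prefix='00' -> emit 'p', reset
Bit 14: prefix='0' (no match yet)
Bit 15: prefix='00' -> emit 'p', reset
Bit 16: prefix='1' -> emit 'a', reset

Answer: 0 2 4 5 6 9 12 14 16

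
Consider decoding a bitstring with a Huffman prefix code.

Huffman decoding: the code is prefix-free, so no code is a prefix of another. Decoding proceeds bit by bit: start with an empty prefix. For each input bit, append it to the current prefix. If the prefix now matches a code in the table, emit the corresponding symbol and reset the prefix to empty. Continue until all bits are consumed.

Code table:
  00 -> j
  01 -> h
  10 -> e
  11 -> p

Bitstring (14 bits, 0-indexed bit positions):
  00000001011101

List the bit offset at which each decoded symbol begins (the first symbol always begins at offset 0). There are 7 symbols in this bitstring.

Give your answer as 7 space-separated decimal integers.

Bit 0: prefix='0' (no match yet)
Bit 1: prefix='00' -> emit 'j', reset
Bit 2: prefix='0' (no match yet)
Bit 3: prefix='00' -> emit 'j', reset
Bit 4: prefix='0' (no match yet)
Bit 5: prefix='00' -> emit 'j', reset
Bit 6: prefix='0' (no match yet)
Bit 7: prefix='01' -> emit 'h', reset
Bit 8: prefix='0' (no match yet)
Bit 9: prefix='01' -> emit 'h', reset
Bit 10: prefix='1' (no match yet)
Bit 11: prefix='11' -> emit 'p', reset
Bit 12: prefix='0' (no match yet)
Bit 13: prefix='01' -> emit 'h', reset

Answer: 0 2 4 6 8 10 12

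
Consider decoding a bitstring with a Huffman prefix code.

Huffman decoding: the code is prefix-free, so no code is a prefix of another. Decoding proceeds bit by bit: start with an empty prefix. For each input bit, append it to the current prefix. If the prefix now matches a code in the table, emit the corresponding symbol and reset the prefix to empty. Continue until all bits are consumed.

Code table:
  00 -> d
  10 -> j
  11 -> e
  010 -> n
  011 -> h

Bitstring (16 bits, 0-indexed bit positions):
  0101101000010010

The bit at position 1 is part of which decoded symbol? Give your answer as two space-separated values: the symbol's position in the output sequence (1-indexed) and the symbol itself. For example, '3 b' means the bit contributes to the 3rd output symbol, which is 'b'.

Bit 0: prefix='0' (no match yet)
Bit 1: prefix='01' (no match yet)
Bit 2: prefix='010' -> emit 'n', reset
Bit 3: prefix='1' (no match yet)
Bit 4: prefix='11' -> emit 'e', reset
Bit 5: prefix='0' (no match yet)

Answer: 1 n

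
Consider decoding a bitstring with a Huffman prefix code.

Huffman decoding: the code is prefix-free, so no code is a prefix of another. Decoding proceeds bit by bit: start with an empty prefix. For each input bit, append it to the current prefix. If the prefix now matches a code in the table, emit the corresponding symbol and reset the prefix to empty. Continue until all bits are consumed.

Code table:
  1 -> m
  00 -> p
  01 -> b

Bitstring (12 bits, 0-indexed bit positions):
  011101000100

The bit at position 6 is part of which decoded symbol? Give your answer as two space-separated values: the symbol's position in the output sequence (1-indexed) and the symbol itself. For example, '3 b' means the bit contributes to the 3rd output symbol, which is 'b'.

Bit 0: prefix='0' (no match yet)
Bit 1: prefix='01' -> emit 'b', reset
Bit 2: prefix='1' -> emit 'm', reset
Bit 3: prefix='1' -> emit 'm', reset
Bit 4: prefix='0' (no match yet)
Bit 5: prefix='01' -> emit 'b', reset
Bit 6: prefix='0' (no match yet)
Bit 7: prefix='00' -> emit 'p', reset
Bit 8: prefix='0' (no match yet)
Bit 9: prefix='01' -> emit 'b', reset
Bit 10: prefix='0' (no match yet)

Answer: 5 p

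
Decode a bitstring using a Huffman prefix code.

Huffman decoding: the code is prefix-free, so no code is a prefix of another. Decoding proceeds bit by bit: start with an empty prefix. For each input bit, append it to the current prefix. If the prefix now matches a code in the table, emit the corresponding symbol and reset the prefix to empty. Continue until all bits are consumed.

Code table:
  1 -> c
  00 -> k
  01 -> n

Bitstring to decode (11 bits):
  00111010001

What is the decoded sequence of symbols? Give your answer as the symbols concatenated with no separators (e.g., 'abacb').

Answer: kcccnkn

Derivation:
Bit 0: prefix='0' (no match yet)
Bit 1: prefix='00' -> emit 'k', reset
Bit 2: prefix='1' -> emit 'c', reset
Bit 3: prefix='1' -> emit 'c', reset
Bit 4: prefix='1' -> emit 'c', reset
Bit 5: prefix='0' (no match yet)
Bit 6: prefix='01' -> emit 'n', reset
Bit 7: prefix='0' (no match yet)
Bit 8: prefix='00' -> emit 'k', reset
Bit 9: prefix='0' (no match yet)
Bit 10: prefix='01' -> emit 'n', reset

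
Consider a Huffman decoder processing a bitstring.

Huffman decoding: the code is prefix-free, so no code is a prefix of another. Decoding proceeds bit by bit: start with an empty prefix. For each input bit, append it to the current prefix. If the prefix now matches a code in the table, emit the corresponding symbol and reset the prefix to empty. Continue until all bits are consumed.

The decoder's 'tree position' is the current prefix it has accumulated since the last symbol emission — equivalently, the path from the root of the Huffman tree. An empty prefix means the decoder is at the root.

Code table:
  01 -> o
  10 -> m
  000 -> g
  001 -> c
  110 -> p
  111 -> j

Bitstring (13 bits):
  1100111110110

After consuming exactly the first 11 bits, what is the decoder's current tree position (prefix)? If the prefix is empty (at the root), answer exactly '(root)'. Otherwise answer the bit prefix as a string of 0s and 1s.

Answer: 1

Derivation:
Bit 0: prefix='1' (no match yet)
Bit 1: prefix='11' (no match yet)
Bit 2: prefix='110' -> emit 'p', reset
Bit 3: prefix='0' (no match yet)
Bit 4: prefix='01' -> emit 'o', reset
Bit 5: prefix='1' (no match yet)
Bit 6: prefix='11' (no match yet)
Bit 7: prefix='111' -> emit 'j', reset
Bit 8: prefix='1' (no match yet)
Bit 9: prefix='10' -> emit 'm', reset
Bit 10: prefix='1' (no match yet)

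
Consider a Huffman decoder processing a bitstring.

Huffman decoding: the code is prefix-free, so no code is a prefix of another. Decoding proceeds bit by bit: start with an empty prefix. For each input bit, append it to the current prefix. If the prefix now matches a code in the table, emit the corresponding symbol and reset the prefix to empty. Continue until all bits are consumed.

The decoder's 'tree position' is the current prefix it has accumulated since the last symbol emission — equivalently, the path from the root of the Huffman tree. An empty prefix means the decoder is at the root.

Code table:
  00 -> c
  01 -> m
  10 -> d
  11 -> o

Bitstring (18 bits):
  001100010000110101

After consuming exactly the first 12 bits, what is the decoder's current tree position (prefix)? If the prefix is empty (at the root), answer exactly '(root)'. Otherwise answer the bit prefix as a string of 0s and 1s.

Answer: (root)

Derivation:
Bit 0: prefix='0' (no match yet)
Bit 1: prefix='00' -> emit 'c', reset
Bit 2: prefix='1' (no match yet)
Bit 3: prefix='11' -> emit 'o', reset
Bit 4: prefix='0' (no match yet)
Bit 5: prefix='00' -> emit 'c', reset
Bit 6: prefix='0' (no match yet)
Bit 7: prefix='01' -> emit 'm', reset
Bit 8: prefix='0' (no match yet)
Bit 9: prefix='00' -> emit 'c', reset
Bit 10: prefix='0' (no match yet)
Bit 11: prefix='00' -> emit 'c', reset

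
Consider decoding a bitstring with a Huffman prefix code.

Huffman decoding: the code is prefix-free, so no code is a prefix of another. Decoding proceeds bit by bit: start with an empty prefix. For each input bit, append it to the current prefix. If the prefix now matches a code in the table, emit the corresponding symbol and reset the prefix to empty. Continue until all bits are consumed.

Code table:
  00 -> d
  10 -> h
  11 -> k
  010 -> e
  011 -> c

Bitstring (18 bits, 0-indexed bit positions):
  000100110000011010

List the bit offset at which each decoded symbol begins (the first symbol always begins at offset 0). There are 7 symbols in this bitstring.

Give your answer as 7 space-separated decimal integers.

Bit 0: prefix='0' (no match yet)
Bit 1: prefix='00' -> emit 'd', reset
Bit 2: prefix='0' (no match yet)
Bit 3: prefix='01' (no match yet)
Bit 4: prefix='010' -> emit 'e', reset
Bit 5: prefix='0' (no match yet)
Bit 6: prefix='01' (no match yet)
Bit 7: prefix='011' -> emit 'c', reset
Bit 8: prefix='0' (no match yet)
Bit 9: prefix='00' -> emit 'd', reset
Bit 10: prefix='0' (no match yet)
Bit 11: prefix='00' -> emit 'd', reset
Bit 12: prefix='0' (no match yet)
Bit 13: prefix='01' (no match yet)
Bit 14: prefix='011' -> emit 'c', reset
Bit 15: prefix='0' (no match yet)
Bit 16: prefix='01' (no match yet)
Bit 17: prefix='010' -> emit 'e', reset

Answer: 0 2 5 8 10 12 15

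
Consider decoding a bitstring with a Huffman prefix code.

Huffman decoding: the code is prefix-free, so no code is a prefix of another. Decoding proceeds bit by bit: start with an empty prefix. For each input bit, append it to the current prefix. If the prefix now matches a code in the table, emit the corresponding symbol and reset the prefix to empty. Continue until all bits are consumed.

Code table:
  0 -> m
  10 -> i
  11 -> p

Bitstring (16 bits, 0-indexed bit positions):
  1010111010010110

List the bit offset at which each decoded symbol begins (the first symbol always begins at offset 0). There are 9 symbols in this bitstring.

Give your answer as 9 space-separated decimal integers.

Answer: 0 2 4 6 8 10 11 13 15

Derivation:
Bit 0: prefix='1' (no match yet)
Bit 1: prefix='10' -> emit 'i', reset
Bit 2: prefix='1' (no match yet)
Bit 3: prefix='10' -> emit 'i', reset
Bit 4: prefix='1' (no match yet)
Bit 5: prefix='11' -> emit 'p', reset
Bit 6: prefix='1' (no match yet)
Bit 7: prefix='10' -> emit 'i', reset
Bit 8: prefix='1' (no match yet)
Bit 9: prefix='10' -> emit 'i', reset
Bit 10: prefix='0' -> emit 'm', reset
Bit 11: prefix='1' (no match yet)
Bit 12: prefix='10' -> emit 'i', reset
Bit 13: prefix='1' (no match yet)
Bit 14: prefix='11' -> emit 'p', reset
Bit 15: prefix='0' -> emit 'm', reset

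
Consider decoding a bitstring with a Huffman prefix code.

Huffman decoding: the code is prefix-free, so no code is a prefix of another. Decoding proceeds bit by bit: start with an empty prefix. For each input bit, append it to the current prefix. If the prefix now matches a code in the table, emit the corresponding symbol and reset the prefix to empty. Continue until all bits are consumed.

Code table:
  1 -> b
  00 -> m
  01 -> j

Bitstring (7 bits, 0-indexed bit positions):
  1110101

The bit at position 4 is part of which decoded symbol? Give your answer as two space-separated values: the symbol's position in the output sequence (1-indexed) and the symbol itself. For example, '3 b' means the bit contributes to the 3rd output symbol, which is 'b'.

Bit 0: prefix='1' -> emit 'b', reset
Bit 1: prefix='1' -> emit 'b', reset
Bit 2: prefix='1' -> emit 'b', reset
Bit 3: prefix='0' (no match yet)
Bit 4: prefix='01' -> emit 'j', reset
Bit 5: prefix='0' (no match yet)
Bit 6: prefix='01' -> emit 'j', reset

Answer: 4 j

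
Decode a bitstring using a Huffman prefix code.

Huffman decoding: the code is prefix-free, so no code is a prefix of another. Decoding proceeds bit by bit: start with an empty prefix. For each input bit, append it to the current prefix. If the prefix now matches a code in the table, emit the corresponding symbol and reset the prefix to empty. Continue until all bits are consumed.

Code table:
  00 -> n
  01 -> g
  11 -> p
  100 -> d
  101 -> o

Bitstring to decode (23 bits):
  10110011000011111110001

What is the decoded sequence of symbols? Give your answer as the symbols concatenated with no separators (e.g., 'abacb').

Answer: odpnnpppdg

Derivation:
Bit 0: prefix='1' (no match yet)
Bit 1: prefix='10' (no match yet)
Bit 2: prefix='101' -> emit 'o', reset
Bit 3: prefix='1' (no match yet)
Bit 4: prefix='10' (no match yet)
Bit 5: prefix='100' -> emit 'd', reset
Bit 6: prefix='1' (no match yet)
Bit 7: prefix='11' -> emit 'p', reset
Bit 8: prefix='0' (no match yet)
Bit 9: prefix='00' -> emit 'n', reset
Bit 10: prefix='0' (no match yet)
Bit 11: prefix='00' -> emit 'n', reset
Bit 12: prefix='1' (no match yet)
Bit 13: prefix='11' -> emit 'p', reset
Bit 14: prefix='1' (no match yet)
Bit 15: prefix='11' -> emit 'p', reset
Bit 16: prefix='1' (no match yet)
Bit 17: prefix='11' -> emit 'p', reset
Bit 18: prefix='1' (no match yet)
Bit 19: prefix='10' (no match yet)
Bit 20: prefix='100' -> emit 'd', reset
Bit 21: prefix='0' (no match yet)
Bit 22: prefix='01' -> emit 'g', reset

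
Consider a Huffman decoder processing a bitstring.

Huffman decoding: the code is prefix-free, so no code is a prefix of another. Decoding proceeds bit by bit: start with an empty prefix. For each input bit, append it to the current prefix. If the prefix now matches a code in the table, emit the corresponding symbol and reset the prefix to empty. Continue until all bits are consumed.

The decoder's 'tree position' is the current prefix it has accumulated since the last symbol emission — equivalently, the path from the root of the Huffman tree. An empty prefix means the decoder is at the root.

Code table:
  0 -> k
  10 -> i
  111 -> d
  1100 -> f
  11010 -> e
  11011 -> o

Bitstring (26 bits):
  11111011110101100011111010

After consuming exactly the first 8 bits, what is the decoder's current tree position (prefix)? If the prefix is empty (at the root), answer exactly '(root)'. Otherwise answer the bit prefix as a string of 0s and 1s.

Bit 0: prefix='1' (no match yet)
Bit 1: prefix='11' (no match yet)
Bit 2: prefix='111' -> emit 'd', reset
Bit 3: prefix='1' (no match yet)
Bit 4: prefix='11' (no match yet)
Bit 5: prefix='110' (no match yet)
Bit 6: prefix='1101' (no match yet)
Bit 7: prefix='11011' -> emit 'o', reset

Answer: (root)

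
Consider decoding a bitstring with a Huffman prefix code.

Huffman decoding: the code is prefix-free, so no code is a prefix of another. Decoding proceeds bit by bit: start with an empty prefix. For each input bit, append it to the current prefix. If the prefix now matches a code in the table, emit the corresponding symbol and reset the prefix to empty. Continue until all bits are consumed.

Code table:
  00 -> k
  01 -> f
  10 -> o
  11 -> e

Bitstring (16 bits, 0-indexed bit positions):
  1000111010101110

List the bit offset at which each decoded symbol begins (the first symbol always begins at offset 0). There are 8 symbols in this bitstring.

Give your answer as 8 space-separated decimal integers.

Bit 0: prefix='1' (no match yet)
Bit 1: prefix='10' -> emit 'o', reset
Bit 2: prefix='0' (no match yet)
Bit 3: prefix='00' -> emit 'k', reset
Bit 4: prefix='1' (no match yet)
Bit 5: prefix='11' -> emit 'e', reset
Bit 6: prefix='1' (no match yet)
Bit 7: prefix='10' -> emit 'o', reset
Bit 8: prefix='1' (no match yet)
Bit 9: prefix='10' -> emit 'o', reset
Bit 10: prefix='1' (no match yet)
Bit 11: prefix='10' -> emit 'o', reset
Bit 12: prefix='1' (no match yet)
Bit 13: prefix='11' -> emit 'e', reset
Bit 14: prefix='1' (no match yet)
Bit 15: prefix='10' -> emit 'o', reset

Answer: 0 2 4 6 8 10 12 14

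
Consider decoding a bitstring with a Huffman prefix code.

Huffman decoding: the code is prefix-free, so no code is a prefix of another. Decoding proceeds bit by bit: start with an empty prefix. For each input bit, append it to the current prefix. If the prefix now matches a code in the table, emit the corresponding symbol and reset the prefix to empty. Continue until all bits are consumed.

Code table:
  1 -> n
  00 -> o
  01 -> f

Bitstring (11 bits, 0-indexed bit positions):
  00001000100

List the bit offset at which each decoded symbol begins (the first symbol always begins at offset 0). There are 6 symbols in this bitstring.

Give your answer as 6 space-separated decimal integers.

Bit 0: prefix='0' (no match yet)
Bit 1: prefix='00' -> emit 'o', reset
Bit 2: prefix='0' (no match yet)
Bit 3: prefix='00' -> emit 'o', reset
Bit 4: prefix='1' -> emit 'n', reset
Bit 5: prefix='0' (no match yet)
Bit 6: prefix='00' -> emit 'o', reset
Bit 7: prefix='0' (no match yet)
Bit 8: prefix='01' -> emit 'f', reset
Bit 9: prefix='0' (no match yet)
Bit 10: prefix='00' -> emit 'o', reset

Answer: 0 2 4 5 7 9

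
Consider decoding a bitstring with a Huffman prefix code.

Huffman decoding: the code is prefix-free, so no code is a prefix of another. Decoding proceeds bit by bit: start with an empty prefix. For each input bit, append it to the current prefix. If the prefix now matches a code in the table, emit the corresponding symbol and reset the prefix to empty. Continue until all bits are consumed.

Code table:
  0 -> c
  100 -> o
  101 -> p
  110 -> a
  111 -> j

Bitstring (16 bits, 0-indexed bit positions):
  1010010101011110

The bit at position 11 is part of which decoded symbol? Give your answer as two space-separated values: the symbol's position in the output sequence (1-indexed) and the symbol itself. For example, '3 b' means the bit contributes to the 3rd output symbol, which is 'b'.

Answer: 6 p

Derivation:
Bit 0: prefix='1' (no match yet)
Bit 1: prefix='10' (no match yet)
Bit 2: prefix='101' -> emit 'p', reset
Bit 3: prefix='0' -> emit 'c', reset
Bit 4: prefix='0' -> emit 'c', reset
Bit 5: prefix='1' (no match yet)
Bit 6: prefix='10' (no match yet)
Bit 7: prefix='101' -> emit 'p', reset
Bit 8: prefix='0' -> emit 'c', reset
Bit 9: prefix='1' (no match yet)
Bit 10: prefix='10' (no match yet)
Bit 11: prefix='101' -> emit 'p', reset
Bit 12: prefix='1' (no match yet)
Bit 13: prefix='11' (no match yet)
Bit 14: prefix='111' -> emit 'j', reset
Bit 15: prefix='0' -> emit 'c', reset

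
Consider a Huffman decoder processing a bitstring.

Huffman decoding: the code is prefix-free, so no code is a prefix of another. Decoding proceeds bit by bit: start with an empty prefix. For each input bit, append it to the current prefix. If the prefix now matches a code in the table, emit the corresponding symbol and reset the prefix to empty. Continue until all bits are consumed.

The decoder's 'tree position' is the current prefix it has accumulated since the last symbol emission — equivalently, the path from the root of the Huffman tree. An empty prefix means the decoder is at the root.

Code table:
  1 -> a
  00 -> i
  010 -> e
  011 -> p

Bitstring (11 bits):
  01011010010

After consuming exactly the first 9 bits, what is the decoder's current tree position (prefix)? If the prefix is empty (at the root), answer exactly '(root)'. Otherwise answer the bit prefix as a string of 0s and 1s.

Bit 0: prefix='0' (no match yet)
Bit 1: prefix='01' (no match yet)
Bit 2: prefix='010' -> emit 'e', reset
Bit 3: prefix='1' -> emit 'a', reset
Bit 4: prefix='1' -> emit 'a', reset
Bit 5: prefix='0' (no match yet)
Bit 6: prefix='01' (no match yet)
Bit 7: prefix='010' -> emit 'e', reset
Bit 8: prefix='0' (no match yet)

Answer: 0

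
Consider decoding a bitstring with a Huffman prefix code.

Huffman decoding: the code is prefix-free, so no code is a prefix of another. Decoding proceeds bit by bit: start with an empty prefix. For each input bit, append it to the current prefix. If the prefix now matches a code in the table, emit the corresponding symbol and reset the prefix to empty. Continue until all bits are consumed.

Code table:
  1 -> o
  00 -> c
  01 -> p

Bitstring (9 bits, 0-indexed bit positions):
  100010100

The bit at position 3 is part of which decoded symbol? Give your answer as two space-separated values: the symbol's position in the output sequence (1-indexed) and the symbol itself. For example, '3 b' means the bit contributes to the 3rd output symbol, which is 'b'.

Bit 0: prefix='1' -> emit 'o', reset
Bit 1: prefix='0' (no match yet)
Bit 2: prefix='00' -> emit 'c', reset
Bit 3: prefix='0' (no match yet)
Bit 4: prefix='01' -> emit 'p', reset
Bit 5: prefix='0' (no match yet)
Bit 6: prefix='01' -> emit 'p', reset
Bit 7: prefix='0' (no match yet)

Answer: 3 p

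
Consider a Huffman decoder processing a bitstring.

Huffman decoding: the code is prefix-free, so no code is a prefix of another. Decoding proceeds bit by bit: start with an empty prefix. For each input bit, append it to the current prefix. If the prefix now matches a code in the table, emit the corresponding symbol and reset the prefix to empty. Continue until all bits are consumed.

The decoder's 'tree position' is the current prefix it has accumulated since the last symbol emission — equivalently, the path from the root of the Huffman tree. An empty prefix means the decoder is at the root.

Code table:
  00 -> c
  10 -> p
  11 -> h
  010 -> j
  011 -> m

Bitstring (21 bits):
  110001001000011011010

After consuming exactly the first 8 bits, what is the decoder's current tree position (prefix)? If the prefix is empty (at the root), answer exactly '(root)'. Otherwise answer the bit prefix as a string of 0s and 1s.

Bit 0: prefix='1' (no match yet)
Bit 1: prefix='11' -> emit 'h', reset
Bit 2: prefix='0' (no match yet)
Bit 3: prefix='00' -> emit 'c', reset
Bit 4: prefix='0' (no match yet)
Bit 5: prefix='01' (no match yet)
Bit 6: prefix='010' -> emit 'j', reset
Bit 7: prefix='0' (no match yet)

Answer: 0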